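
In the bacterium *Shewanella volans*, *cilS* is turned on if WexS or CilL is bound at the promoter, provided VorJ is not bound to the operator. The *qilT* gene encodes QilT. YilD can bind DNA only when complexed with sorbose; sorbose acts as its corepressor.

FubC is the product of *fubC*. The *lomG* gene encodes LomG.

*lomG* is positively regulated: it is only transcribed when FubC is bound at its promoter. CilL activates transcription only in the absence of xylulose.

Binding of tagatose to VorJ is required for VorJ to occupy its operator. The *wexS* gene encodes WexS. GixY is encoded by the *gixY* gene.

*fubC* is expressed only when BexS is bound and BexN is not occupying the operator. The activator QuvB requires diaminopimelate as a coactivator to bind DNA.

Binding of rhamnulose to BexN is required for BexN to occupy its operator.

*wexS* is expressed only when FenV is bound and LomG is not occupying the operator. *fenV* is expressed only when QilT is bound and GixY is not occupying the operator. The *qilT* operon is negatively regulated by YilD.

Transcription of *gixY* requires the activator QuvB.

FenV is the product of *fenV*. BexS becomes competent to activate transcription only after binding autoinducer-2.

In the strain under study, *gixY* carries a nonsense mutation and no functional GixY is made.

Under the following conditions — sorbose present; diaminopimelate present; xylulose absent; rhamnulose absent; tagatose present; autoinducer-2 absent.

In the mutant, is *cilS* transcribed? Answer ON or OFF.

Rhamnulose is absent, so BexN is inactive.
Autoinducer-2 is absent, so BexS is inactive.
Required activator BexS is absent, so *fubC* is not transcribed.
So FubC is not produced.
Required activator FubC is absent, so *lomG* is not transcribed.
So LomG is not produced.
GixY is non-functional in this strain, so it has no effect.
Sorbose is present, so YilD is active.
With repressor YilD bound, *qilT* is not transcribed.
So QilT is not produced.
Required activator QilT is absent, so *fenV* is not transcribed.
So FenV is not produced.
Required activator FenV is absent, so *wexS* is not transcribed.
So WexS is not produced.
Xylulose is absent, so CilL is active.
Tagatose is present, so VorJ is active.
With repressor VorJ bound, *cilS* is not transcribed.

OFF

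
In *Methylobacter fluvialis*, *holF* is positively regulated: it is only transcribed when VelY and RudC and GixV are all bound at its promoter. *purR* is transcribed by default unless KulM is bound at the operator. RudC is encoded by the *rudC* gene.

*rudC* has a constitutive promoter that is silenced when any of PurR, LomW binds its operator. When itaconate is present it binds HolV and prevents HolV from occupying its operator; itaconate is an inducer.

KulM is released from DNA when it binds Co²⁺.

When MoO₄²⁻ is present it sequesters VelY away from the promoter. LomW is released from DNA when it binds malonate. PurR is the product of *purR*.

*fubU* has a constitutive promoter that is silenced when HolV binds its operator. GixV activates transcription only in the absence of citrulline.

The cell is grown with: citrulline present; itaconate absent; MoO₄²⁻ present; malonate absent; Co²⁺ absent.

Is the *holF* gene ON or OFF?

MoO₄²⁻ is present, so VelY is inactive.
Co²⁺ is absent, so KulM is active.
With repressor KulM bound, *purR* is not transcribed.
So PurR is not produced.
Malonate is absent, so LomW is active.
With repressor LomW bound, *rudC* is not transcribed.
So RudC is not produced.
Citrulline is present, so GixV is inactive.
Required activator VelY is absent, so *holF* is not transcribed.

OFF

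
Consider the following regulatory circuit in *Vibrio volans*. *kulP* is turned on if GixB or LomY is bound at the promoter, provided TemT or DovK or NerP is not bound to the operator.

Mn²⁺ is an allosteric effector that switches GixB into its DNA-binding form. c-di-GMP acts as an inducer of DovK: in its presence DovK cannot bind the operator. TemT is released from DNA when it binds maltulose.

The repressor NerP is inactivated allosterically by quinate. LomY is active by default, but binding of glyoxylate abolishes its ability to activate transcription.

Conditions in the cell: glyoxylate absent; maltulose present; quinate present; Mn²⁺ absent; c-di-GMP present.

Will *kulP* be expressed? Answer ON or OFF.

ON

Maltulose is present, so TemT is inactive.
Mn²⁺ is absent, so GixB is inactive.
c-di-GMP is present, so DovK is inactive.
Quinate is present, so NerP is inactive.
Glyoxylate is absent, so LomY is active.
Activator LomY is present, so *kulP* is transcribed.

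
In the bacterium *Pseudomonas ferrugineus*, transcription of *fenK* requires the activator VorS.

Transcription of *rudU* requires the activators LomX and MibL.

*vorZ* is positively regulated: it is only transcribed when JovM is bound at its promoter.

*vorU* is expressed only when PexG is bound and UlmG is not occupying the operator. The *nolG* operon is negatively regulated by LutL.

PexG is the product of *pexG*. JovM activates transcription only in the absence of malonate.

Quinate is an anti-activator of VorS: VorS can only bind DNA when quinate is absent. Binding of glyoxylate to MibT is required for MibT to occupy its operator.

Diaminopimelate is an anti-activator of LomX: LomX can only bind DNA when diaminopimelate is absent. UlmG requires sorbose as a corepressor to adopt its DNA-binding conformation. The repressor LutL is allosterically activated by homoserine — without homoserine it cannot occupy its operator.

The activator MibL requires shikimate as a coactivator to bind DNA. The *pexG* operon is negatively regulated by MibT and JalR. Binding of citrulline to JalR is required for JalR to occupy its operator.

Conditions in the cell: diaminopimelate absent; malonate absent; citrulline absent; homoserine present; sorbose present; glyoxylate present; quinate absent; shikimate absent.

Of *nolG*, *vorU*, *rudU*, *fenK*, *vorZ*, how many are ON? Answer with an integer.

Homoserine is present, so LutL is active.
With repressor LutL bound, *nolG* is not transcribed.
→ *nolG* is OFF.
Sorbose is present, so UlmG is active.
Glyoxylate is present, so MibT is active.
Citrulline is absent, so JalR is inactive.
With repressor MibT bound, *pexG* is not transcribed.
So PexG is not produced.
With repressor UlmG bound, *vorU* is not transcribed.
→ *vorU* is OFF.
Diaminopimelate is absent, so LomX is active.
Shikimate is absent, so MibL is inactive.
Required activator MibL is absent, so *rudU* is not transcribed.
→ *rudU* is OFF.
Quinate is absent, so VorS is active.
No repressor is bound and VorS is active, so *fenK* is transcribed.
→ *fenK* is ON.
Malonate is absent, so JovM is active.
No repressor is bound and JovM is active, so *vorZ* is transcribed.
→ *vorZ* is ON.
2 of the 5 genes are transcribed.

2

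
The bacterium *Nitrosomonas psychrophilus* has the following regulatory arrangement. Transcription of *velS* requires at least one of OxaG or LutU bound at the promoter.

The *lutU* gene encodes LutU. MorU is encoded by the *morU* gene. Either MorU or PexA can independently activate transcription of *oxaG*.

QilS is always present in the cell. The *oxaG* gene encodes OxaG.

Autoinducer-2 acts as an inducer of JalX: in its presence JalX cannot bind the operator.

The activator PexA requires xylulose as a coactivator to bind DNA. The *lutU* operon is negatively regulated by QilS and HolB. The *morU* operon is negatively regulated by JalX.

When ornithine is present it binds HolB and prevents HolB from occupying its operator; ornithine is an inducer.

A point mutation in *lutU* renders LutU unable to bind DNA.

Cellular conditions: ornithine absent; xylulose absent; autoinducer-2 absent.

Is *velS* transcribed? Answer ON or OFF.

Autoinducer-2 is absent, so JalX is active.
With repressor JalX bound, *morU* is not transcribed.
So MorU is not produced.
Xylulose is absent, so PexA is inactive.
No activator is available at the *oxaG* promoter, so *oxaG* is not transcribed.
So OxaG is not produced.
LutU is non-functional in this strain, so it has no effect.
No activator is available at the *velS* promoter, so *velS* is not transcribed.

OFF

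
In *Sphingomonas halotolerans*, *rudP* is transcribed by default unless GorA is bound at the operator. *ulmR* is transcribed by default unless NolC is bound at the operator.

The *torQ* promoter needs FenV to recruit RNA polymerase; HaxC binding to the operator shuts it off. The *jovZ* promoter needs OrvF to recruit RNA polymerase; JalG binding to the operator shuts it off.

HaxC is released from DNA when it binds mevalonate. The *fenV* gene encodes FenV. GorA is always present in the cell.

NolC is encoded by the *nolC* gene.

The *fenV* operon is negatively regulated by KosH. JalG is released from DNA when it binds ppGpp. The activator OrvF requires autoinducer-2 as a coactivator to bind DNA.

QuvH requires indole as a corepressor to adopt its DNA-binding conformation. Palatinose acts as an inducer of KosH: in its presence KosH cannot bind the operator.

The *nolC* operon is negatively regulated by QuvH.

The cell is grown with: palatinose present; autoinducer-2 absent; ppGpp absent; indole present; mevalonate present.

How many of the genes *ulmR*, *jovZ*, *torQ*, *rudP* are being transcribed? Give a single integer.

2

Indole is present, so QuvH is active.
With repressor QuvH bound, *nolC* is not transcribed.
So NolC is not produced.
With no repressor bound, *ulmR* is transcribed.
→ *ulmR* is ON.
Autoinducer-2 is absent, so OrvF is inactive.
ppGpp is absent, so JalG is active.
With repressor JalG bound, *jovZ* is not transcribed.
→ *jovZ* is OFF.
Mevalonate is present, so HaxC is inactive.
Palatinose is present, so KosH is inactive.
With no repressor bound, *fenV* is transcribed.
So FenV is produced and active.
No repressor is bound and FenV is active, so *torQ* is transcribed.
→ *torQ* is ON.
GorA is produced constitutively and is active.
With repressor GorA bound, *rudP* is not transcribed.
→ *rudP* is OFF.
2 of the 4 genes are transcribed.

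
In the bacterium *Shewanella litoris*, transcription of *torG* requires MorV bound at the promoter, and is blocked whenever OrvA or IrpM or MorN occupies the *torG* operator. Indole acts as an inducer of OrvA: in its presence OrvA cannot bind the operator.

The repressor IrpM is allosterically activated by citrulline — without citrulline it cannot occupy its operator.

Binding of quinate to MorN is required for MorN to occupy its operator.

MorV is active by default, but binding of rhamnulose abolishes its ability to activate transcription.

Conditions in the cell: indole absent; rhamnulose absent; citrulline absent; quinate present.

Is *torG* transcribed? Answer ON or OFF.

Rhamnulose is absent, so MorV is active.
Indole is absent, so OrvA is active.
Citrulline is absent, so IrpM is inactive.
Quinate is present, so MorN is active.
With repressor OrvA bound, *torG* is not transcribed.

OFF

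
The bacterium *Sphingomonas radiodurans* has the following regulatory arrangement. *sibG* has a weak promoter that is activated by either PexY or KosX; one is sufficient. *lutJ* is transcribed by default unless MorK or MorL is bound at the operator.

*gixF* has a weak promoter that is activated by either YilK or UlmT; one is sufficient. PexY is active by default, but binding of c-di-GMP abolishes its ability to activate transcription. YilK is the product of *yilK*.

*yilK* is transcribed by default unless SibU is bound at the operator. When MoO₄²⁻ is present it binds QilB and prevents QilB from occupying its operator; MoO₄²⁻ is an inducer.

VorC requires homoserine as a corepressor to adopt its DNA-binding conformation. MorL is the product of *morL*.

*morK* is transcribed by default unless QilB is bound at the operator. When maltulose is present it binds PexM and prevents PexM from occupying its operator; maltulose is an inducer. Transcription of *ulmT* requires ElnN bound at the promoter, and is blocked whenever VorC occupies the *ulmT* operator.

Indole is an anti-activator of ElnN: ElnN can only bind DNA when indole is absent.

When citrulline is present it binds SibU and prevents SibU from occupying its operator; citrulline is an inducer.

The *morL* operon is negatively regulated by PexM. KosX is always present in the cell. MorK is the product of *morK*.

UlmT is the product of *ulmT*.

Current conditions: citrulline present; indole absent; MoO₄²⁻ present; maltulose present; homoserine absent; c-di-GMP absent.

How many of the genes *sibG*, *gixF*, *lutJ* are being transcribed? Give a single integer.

2

c-di-GMP is absent, so PexY is active.
KosX is produced constitutively and is active.
Activator PexY is present, so *sibG* is transcribed.
→ *sibG* is ON.
Citrulline is present, so SibU is inactive.
With no repressor bound, *yilK* is transcribed.
So YilK is produced and active.
Indole is absent, so ElnN is active.
Homoserine is absent, so VorC is inactive.
No repressor is bound and ElnN is active, so *ulmT* is transcribed.
So UlmT is produced and active.
Activator YilK is present, so *gixF* is transcribed.
→ *gixF* is ON.
MoO₄²⁻ is present, so QilB is inactive.
With no repressor bound, *morK* is transcribed.
So MorK is produced and active.
Maltulose is present, so PexM is inactive.
With no repressor bound, *morL* is transcribed.
So MorL is produced and active.
With repressor MorK bound, *lutJ* is not transcribed.
→ *lutJ* is OFF.
2 of the 3 genes are transcribed.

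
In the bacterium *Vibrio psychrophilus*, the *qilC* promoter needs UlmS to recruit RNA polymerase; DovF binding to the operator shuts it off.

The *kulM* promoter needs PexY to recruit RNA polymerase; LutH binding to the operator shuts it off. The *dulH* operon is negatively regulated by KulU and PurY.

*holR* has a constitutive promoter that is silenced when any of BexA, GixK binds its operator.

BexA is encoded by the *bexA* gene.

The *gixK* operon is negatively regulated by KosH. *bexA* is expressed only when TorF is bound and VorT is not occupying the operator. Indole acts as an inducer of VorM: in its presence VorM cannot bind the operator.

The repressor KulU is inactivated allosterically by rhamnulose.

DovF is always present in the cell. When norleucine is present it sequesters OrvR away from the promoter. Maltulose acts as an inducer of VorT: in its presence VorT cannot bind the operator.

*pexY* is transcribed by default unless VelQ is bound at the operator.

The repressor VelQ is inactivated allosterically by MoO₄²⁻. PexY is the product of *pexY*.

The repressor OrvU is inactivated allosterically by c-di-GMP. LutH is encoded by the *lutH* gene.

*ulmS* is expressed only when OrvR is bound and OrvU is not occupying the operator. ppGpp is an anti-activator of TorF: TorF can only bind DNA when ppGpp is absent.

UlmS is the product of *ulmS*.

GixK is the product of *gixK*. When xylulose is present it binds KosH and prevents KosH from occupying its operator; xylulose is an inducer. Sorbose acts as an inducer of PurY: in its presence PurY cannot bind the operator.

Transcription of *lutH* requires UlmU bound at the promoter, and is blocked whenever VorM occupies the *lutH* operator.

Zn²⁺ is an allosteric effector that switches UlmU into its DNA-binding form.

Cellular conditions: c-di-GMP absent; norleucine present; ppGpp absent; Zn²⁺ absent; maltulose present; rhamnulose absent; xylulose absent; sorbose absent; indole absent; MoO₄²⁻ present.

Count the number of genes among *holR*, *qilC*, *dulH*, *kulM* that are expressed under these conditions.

Maltulose is present, so VorT is inactive.
ppGpp is absent, so TorF is active.
No repressor is bound and TorF is active, so *bexA* is transcribed.
So BexA is produced and active.
Xylulose is absent, so KosH is active.
With repressor KosH bound, *gixK* is not transcribed.
So GixK is not produced.
With repressor BexA bound, *holR* is not transcribed.
→ *holR* is OFF.
DovF is produced constitutively and is active.
c-di-GMP is absent, so OrvU is active.
Norleucine is present, so OrvR is inactive.
With repressor OrvU bound, *ulmS* is not transcribed.
So UlmS is not produced.
With repressor DovF bound, *qilC* is not transcribed.
→ *qilC* is OFF.
Rhamnulose is absent, so KulU is active.
Sorbose is absent, so PurY is active.
With repressor KulU bound, *dulH* is not transcribed.
→ *dulH* is OFF.
MoO₄²⁻ is present, so VelQ is inactive.
With no repressor bound, *pexY* is transcribed.
So PexY is produced and active.
Indole is absent, so VorM is active.
Zn²⁺ is absent, so UlmU is inactive.
With repressor VorM bound, *lutH* is not transcribed.
So LutH is not produced.
No repressor is bound and PexY is active, so *kulM* is transcribed.
→ *kulM* is ON.
1 of the 4 genes is transcribed.

1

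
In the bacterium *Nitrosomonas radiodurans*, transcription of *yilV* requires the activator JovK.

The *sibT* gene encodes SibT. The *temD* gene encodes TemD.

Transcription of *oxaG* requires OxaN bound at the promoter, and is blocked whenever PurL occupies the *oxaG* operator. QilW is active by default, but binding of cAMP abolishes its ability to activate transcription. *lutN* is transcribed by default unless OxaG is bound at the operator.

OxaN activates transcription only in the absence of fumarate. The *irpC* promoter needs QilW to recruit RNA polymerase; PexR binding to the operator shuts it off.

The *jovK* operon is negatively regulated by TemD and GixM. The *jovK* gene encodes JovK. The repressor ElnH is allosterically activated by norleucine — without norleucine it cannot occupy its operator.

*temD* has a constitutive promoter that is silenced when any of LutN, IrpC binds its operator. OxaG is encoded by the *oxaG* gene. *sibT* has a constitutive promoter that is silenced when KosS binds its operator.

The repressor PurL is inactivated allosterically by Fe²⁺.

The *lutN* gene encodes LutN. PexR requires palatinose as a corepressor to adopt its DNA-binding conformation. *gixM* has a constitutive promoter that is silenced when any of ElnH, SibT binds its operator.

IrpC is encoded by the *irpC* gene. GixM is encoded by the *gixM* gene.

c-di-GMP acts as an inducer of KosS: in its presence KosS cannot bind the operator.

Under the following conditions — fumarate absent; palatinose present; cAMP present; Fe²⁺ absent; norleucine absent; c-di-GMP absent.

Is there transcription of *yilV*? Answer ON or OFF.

OFF

Fumarate is absent, so OxaN is active.
Fe²⁺ is absent, so PurL is active.
With repressor PurL bound, *oxaG* is not transcribed.
So OxaG is not produced.
With no repressor bound, *lutN* is transcribed.
So LutN is produced and active.
cAMP is present, so QilW is inactive.
Palatinose is present, so PexR is active.
With repressor PexR bound, *irpC* is not transcribed.
So IrpC is not produced.
With repressor LutN bound, *temD* is not transcribed.
So TemD is not produced.
Norleucine is absent, so ElnH is inactive.
c-di-GMP is absent, so KosS is active.
With repressor KosS bound, *sibT* is not transcribed.
So SibT is not produced.
With no repressor bound, *gixM* is transcribed.
So GixM is produced and active.
With repressor GixM bound, *jovK* is not transcribed.
So JovK is not produced.
Required activator JovK is absent, so *yilV* is not transcribed.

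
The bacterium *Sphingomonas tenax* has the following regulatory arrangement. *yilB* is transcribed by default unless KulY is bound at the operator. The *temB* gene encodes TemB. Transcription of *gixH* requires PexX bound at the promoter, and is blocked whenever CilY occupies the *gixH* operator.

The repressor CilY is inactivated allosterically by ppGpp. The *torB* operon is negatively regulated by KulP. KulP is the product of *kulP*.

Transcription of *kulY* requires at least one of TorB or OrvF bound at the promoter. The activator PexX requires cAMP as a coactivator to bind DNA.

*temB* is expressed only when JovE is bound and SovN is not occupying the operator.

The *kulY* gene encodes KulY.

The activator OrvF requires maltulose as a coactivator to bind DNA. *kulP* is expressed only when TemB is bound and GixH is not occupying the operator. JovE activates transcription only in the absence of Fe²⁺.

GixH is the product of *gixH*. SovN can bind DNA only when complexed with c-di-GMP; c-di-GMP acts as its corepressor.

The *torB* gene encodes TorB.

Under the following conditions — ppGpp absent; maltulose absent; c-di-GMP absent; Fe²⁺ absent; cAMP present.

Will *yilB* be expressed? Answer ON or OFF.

ON

ppGpp is absent, so CilY is active.
cAMP is present, so PexX is active.
With repressor CilY bound, *gixH* is not transcribed.
So GixH is not produced.
c-di-GMP is absent, so SovN is inactive.
Fe²⁺ is absent, so JovE is active.
No repressor is bound and JovE is active, so *temB* is transcribed.
So TemB is produced and active.
No repressor is bound and TemB is active, so *kulP* is transcribed.
So KulP is produced and active.
With repressor KulP bound, *torB* is not transcribed.
So TorB is not produced.
Maltulose is absent, so OrvF is inactive.
No activator is available at the *kulY* promoter, so *kulY* is not transcribed.
So KulY is not produced.
With no repressor bound, *yilB* is transcribed.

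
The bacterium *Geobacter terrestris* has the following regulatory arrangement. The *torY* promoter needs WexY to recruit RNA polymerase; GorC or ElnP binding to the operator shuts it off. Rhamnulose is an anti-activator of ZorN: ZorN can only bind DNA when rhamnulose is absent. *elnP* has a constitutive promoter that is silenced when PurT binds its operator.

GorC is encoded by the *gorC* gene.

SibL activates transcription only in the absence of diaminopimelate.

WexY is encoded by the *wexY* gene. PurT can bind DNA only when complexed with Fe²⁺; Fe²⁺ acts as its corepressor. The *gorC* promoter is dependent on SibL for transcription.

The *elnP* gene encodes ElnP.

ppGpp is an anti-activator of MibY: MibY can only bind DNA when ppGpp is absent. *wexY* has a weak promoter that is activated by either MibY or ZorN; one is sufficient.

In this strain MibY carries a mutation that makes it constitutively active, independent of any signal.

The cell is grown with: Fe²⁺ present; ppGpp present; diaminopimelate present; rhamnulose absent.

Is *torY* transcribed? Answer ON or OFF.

ON

Diaminopimelate is present, so SibL is inactive.
Required activator SibL is absent, so *gorC* is not transcribed.
So GorC is not produced.
Fe²⁺ is present, so PurT is active.
With repressor PurT bound, *elnP* is not transcribed.
So ElnP is not produced.
MibY is constitutively active in this strain.
Rhamnulose is absent, so ZorN is active.
Activator MibY is present, so *wexY* is transcribed.
So WexY is produced and active.
No repressor is bound and WexY is active, so *torY* is transcribed.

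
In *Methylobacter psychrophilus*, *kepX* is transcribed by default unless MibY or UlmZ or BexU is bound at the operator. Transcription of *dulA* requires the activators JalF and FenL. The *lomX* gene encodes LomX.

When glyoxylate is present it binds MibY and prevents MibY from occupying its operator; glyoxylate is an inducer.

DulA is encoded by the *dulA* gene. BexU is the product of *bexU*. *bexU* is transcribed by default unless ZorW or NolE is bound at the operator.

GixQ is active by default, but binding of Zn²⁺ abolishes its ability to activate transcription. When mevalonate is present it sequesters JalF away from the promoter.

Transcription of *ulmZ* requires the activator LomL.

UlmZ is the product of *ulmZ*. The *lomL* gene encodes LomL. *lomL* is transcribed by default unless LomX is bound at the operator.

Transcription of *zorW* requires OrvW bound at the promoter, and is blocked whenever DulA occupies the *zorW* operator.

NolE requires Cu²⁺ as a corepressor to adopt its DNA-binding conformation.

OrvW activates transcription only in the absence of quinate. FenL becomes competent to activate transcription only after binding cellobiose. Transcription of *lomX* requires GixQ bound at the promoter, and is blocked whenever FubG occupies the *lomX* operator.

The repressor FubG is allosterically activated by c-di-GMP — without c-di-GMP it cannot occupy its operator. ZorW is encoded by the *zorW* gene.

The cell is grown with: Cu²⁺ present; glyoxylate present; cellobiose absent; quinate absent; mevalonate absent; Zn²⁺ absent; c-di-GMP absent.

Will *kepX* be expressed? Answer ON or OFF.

Glyoxylate is present, so MibY is inactive.
c-di-GMP is absent, so FubG is inactive.
Zn²⁺ is absent, so GixQ is active.
No repressor is bound and GixQ is active, so *lomX* is transcribed.
So LomX is produced and active.
With repressor LomX bound, *lomL* is not transcribed.
So LomL is not produced.
Required activator LomL is absent, so *ulmZ* is not transcribed.
So UlmZ is not produced.
Quinate is absent, so OrvW is active.
Mevalonate is absent, so JalF is active.
Cellobiose is absent, so FenL is inactive.
Required activator FenL is absent, so *dulA* is not transcribed.
So DulA is not produced.
No repressor is bound and OrvW is active, so *zorW* is transcribed.
So ZorW is produced and active.
Cu²⁺ is present, so NolE is active.
With repressor ZorW bound, *bexU* is not transcribed.
So BexU is not produced.
With no repressor bound, *kepX* is transcribed.

ON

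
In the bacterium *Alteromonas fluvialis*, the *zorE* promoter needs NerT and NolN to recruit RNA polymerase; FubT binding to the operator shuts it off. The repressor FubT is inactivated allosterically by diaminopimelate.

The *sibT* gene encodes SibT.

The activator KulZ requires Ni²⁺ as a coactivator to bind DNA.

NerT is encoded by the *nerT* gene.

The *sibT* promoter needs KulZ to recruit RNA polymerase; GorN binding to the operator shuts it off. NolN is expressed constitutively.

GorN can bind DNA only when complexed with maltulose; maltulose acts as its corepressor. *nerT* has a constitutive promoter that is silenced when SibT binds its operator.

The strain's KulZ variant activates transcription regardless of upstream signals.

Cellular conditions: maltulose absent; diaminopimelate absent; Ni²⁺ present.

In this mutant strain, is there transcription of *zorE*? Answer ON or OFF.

KulZ is constitutively active in this strain.
Maltulose is absent, so GorN is inactive.
No repressor is bound and KulZ is active, so *sibT* is transcribed.
So SibT is produced and active.
With repressor SibT bound, *nerT* is not transcribed.
So NerT is not produced.
NolN is produced constitutively and is active.
Diaminopimelate is absent, so FubT is active.
With repressor FubT bound, *zorE* is not transcribed.

OFF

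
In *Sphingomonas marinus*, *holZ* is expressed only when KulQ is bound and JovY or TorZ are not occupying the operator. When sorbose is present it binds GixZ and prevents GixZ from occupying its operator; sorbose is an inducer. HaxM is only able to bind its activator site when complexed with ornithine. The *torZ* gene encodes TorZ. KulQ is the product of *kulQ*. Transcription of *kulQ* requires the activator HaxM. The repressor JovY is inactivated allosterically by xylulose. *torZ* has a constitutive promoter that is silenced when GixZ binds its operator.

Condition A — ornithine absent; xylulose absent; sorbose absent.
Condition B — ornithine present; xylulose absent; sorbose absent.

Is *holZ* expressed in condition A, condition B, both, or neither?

neither

Condition A:
Ornithine is absent, so HaxM is inactive.
Required activator HaxM is absent, so *kulQ* is not transcribed.
So KulQ is not produced.
Xylulose is absent, so JovY is active.
Sorbose is absent, so GixZ is active.
With repressor GixZ bound, *torZ* is not transcribed.
So TorZ is not produced.
With repressor JovY bound, *holZ* is not transcribed.
→ *holZ* is OFF in A.
Condition B:
Ornithine is present, so HaxM is active.
No repressor is bound and HaxM is active, so *kulQ* is transcribed.
So KulQ is produced and active.
Xylulose is absent, so JovY is active.
Sorbose is absent, so GixZ is active.
With repressor GixZ bound, *torZ* is not transcribed.
So TorZ is not produced.
With repressor JovY bound, *holZ* is not transcribed.
→ *holZ* is OFF in B.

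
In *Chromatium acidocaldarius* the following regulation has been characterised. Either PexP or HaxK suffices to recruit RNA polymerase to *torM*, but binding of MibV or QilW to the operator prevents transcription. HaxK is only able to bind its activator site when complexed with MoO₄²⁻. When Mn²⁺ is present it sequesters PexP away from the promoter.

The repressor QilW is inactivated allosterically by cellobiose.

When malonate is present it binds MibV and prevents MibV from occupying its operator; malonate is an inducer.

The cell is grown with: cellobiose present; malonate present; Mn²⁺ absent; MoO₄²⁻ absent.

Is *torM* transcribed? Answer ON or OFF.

ON

Mn²⁺ is absent, so PexP is active.
Malonate is present, so MibV is inactive.
MoO₄²⁻ is absent, so HaxK is inactive.
Cellobiose is present, so QilW is inactive.
Activator PexP is present, so *torM* is transcribed.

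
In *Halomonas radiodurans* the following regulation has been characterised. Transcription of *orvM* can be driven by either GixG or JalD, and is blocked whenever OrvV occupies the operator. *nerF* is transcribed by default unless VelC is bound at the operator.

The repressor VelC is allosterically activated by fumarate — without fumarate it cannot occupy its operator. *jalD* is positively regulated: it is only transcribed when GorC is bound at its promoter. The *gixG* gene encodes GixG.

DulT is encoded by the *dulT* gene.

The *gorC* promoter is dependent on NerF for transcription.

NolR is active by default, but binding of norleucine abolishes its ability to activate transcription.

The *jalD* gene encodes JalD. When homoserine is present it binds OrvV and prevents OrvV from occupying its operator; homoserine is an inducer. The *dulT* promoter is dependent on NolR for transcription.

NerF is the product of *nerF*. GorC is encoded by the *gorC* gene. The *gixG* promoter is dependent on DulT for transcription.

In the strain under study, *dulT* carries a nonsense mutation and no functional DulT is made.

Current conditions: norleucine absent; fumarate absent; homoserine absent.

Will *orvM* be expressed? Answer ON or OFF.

Homoserine is absent, so OrvV is active.
DulT is non-functional in this strain, so it has no effect.
Required activator DulT is absent, so *gixG* is not transcribed.
So GixG is not produced.
Fumarate is absent, so VelC is inactive.
With no repressor bound, *nerF* is transcribed.
So NerF is produced and active.
No repressor is bound and NerF is active, so *gorC* is transcribed.
So GorC is produced and active.
No repressor is bound and GorC is active, so *jalD* is transcribed.
So JalD is produced and active.
With repressor OrvV bound, *orvM* is not transcribed.

OFF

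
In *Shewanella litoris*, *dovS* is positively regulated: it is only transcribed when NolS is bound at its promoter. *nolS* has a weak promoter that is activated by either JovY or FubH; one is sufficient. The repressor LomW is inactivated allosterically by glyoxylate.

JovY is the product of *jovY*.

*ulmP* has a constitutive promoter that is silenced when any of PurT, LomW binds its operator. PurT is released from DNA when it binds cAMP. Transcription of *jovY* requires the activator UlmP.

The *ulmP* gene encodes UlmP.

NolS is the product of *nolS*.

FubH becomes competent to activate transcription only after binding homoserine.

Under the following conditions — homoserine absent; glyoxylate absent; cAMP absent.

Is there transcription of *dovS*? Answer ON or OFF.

OFF

cAMP is absent, so PurT is active.
Glyoxylate is absent, so LomW is active.
With repressor PurT bound, *ulmP* is not transcribed.
So UlmP is not produced.
Required activator UlmP is absent, so *jovY* is not transcribed.
So JovY is not produced.
Homoserine is absent, so FubH is inactive.
No activator is available at the *nolS* promoter, so *nolS* is not transcribed.
So NolS is not produced.
Required activator NolS is absent, so *dovS* is not transcribed.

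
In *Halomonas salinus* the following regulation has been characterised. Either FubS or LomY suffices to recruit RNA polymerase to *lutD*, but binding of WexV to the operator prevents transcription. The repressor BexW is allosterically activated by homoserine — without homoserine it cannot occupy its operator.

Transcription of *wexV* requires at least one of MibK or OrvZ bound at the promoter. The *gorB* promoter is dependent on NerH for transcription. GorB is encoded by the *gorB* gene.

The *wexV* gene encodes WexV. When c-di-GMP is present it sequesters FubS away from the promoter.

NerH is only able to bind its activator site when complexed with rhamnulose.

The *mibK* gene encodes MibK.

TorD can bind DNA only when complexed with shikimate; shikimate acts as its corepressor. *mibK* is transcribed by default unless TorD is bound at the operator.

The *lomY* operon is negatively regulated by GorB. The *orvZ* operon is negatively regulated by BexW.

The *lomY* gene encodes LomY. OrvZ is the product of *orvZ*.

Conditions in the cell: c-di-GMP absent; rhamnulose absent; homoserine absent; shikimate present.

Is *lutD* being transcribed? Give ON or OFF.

c-di-GMP is absent, so FubS is active.
Shikimate is present, so TorD is active.
With repressor TorD bound, *mibK* is not transcribed.
So MibK is not produced.
Homoserine is absent, so BexW is inactive.
With no repressor bound, *orvZ* is transcribed.
So OrvZ is produced and active.
Activator OrvZ is present, so *wexV* is transcribed.
So WexV is produced and active.
Rhamnulose is absent, so NerH is inactive.
Required activator NerH is absent, so *gorB* is not transcribed.
So GorB is not produced.
With no repressor bound, *lomY* is transcribed.
So LomY is produced and active.
With repressor WexV bound, *lutD* is not transcribed.

OFF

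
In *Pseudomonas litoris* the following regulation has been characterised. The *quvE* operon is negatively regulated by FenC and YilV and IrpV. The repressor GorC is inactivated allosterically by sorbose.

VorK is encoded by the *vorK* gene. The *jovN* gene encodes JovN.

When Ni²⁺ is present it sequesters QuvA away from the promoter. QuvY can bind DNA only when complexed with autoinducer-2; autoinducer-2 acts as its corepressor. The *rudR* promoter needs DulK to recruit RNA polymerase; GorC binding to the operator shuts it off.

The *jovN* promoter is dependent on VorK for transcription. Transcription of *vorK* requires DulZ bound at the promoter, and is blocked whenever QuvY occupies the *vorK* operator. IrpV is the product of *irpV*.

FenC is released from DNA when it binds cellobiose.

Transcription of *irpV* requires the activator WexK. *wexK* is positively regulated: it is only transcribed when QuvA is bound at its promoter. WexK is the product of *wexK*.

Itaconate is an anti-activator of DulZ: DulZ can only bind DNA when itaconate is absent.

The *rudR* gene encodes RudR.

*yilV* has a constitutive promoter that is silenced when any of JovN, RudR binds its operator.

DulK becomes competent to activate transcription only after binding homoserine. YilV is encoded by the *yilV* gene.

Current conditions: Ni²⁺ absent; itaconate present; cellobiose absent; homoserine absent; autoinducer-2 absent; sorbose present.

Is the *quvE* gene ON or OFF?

Cellobiose is absent, so FenC is active.
Autoinducer-2 is absent, so QuvY is inactive.
Itaconate is present, so DulZ is inactive.
Required activator DulZ is absent, so *vorK* is not transcribed.
So VorK is not produced.
Required activator VorK is absent, so *jovN* is not transcribed.
So JovN is not produced.
Sorbose is present, so GorC is inactive.
Homoserine is absent, so DulK is inactive.
Required activator DulK is absent, so *rudR* is not transcribed.
So RudR is not produced.
With no repressor bound, *yilV* is transcribed.
So YilV is produced and active.
Ni²⁺ is absent, so QuvA is active.
No repressor is bound and QuvA is active, so *wexK* is transcribed.
So WexK is produced and active.
No repressor is bound and WexK is active, so *irpV* is transcribed.
So IrpV is produced and active.
With repressor FenC bound, *quvE* is not transcribed.

OFF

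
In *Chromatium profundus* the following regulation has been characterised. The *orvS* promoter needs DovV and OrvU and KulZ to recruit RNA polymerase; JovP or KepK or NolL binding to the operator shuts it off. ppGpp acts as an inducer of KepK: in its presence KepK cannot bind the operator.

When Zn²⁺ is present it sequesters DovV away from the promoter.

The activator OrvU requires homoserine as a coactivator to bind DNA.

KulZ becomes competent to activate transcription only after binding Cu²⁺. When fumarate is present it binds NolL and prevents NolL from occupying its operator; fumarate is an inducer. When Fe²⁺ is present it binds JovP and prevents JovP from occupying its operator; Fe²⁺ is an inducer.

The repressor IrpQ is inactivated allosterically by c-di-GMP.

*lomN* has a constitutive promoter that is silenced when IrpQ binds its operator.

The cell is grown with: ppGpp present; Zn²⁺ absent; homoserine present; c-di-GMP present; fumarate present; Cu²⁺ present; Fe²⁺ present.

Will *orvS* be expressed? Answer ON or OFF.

Fe²⁺ is present, so JovP is inactive.
ppGpp is present, so KepK is inactive.
Zn²⁺ is absent, so DovV is active.
Homoserine is present, so OrvU is active.
Fumarate is present, so NolL is inactive.
Cu²⁺ is present, so KulZ is active.
No repressor is bound and DovV and OrvU and KulZ are active, so *orvS* is transcribed.

ON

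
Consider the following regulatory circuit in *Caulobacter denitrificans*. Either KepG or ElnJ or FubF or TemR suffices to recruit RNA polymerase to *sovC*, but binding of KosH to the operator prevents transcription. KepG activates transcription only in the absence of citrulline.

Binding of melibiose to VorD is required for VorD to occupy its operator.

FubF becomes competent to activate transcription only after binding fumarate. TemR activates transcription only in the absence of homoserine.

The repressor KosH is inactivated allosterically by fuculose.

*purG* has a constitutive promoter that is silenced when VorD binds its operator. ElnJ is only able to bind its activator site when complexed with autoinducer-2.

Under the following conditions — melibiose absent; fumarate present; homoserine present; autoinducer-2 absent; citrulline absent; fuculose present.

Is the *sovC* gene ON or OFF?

ON

Citrulline is absent, so KepG is active.
Fuculose is present, so KosH is inactive.
Autoinducer-2 is absent, so ElnJ is inactive.
Fumarate is present, so FubF is active.
Homoserine is present, so TemR is inactive.
Activator KepG is present, so *sovC* is transcribed.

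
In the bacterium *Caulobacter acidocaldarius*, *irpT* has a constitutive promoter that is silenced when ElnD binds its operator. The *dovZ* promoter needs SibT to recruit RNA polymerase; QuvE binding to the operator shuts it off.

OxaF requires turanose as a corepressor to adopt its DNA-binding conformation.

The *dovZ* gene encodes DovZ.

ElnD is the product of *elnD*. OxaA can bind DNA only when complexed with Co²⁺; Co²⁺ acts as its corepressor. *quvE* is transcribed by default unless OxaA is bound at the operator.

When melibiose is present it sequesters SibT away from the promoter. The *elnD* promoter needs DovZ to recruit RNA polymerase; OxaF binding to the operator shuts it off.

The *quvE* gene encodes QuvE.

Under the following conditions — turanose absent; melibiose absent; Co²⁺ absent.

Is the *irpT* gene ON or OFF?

ON

Co²⁺ is absent, so OxaA is inactive.
With no repressor bound, *quvE* is transcribed.
So QuvE is produced and active.
Melibiose is absent, so SibT is active.
With repressor QuvE bound, *dovZ* is not transcribed.
So DovZ is not produced.
Turanose is absent, so OxaF is inactive.
Required activator DovZ is absent, so *elnD* is not transcribed.
So ElnD is not produced.
With no repressor bound, *irpT* is transcribed.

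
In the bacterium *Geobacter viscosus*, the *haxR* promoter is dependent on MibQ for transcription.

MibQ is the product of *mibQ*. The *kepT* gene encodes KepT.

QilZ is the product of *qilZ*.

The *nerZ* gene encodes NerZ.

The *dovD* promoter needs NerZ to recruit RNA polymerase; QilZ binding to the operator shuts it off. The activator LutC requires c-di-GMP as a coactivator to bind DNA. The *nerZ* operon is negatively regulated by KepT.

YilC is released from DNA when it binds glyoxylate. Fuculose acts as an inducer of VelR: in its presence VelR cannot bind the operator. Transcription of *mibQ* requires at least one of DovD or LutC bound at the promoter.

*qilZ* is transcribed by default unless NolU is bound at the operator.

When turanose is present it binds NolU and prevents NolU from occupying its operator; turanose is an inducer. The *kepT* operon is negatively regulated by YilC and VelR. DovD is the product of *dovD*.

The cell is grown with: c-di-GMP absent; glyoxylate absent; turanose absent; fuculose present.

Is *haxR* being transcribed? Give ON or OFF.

Glyoxylate is absent, so YilC is active.
Fuculose is present, so VelR is inactive.
With repressor YilC bound, *kepT* is not transcribed.
So KepT is not produced.
With no repressor bound, *nerZ* is transcribed.
So NerZ is produced and active.
Turanose is absent, so NolU is active.
With repressor NolU bound, *qilZ* is not transcribed.
So QilZ is not produced.
No repressor is bound and NerZ is active, so *dovD* is transcribed.
So DovD is produced and active.
c-di-GMP is absent, so LutC is inactive.
Activator DovD is present, so *mibQ* is transcribed.
So MibQ is produced and active.
No repressor is bound and MibQ is active, so *haxR* is transcribed.

ON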